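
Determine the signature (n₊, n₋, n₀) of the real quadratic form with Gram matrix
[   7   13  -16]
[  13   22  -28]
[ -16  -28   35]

Answer: (1, 2, 0)

Derivation:
step 0: pivot 7 → sign +
step 1: pivot -15/7 → sign −
step 2: pivot -1/5 → sign −
signature = (1, 2, 0)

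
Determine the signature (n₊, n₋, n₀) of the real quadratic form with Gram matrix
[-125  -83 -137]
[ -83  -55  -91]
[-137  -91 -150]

step 0: pivot -125 → sign −
step 1: pivot 14/125 → sign +
step 2: pivot 1/7 → sign +
signature = (2, 1, 0)

Answer: (2, 1, 0)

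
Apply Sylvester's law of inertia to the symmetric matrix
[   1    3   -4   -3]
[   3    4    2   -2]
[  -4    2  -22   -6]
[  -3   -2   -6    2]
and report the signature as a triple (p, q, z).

step 0: pivot 1 → sign +
step 1: pivot -5 → sign −
step 2: pivot 6/5 → sign +
step 3: pivot 2/3 → sign +
signature = (3, 1, 0)

Answer: (3, 1, 0)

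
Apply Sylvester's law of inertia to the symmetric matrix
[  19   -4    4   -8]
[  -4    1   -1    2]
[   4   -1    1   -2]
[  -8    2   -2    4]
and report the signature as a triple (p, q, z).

step 0: pivot 19 → sign +
step 1: pivot 3/19 → sign +
step 2: row/col 2 already zero → sign 0
step 3: row/col 3 already zero → sign 0
signature = (2, 0, 2)

Answer: (2, 0, 2)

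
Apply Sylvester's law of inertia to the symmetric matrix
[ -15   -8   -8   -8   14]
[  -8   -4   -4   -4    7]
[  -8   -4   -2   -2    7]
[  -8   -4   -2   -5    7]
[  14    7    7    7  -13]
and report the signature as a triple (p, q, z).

step 0: pivot -15 → sign −
step 1: pivot 4/15 → sign +
step 2: pivot 2 → sign +
step 3: pivot -3 → sign −
step 4: pivot -3/4 → sign −
signature = (2, 3, 0)

Answer: (2, 3, 0)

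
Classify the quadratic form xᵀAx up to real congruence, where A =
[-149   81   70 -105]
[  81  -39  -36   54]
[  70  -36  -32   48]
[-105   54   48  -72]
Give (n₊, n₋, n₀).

Answer: (2, 1, 1)

Derivation:
step 0: pivot -149 → sign −
step 1: pivot 750/149 → sign +
step 2: pivot 6/125 → sign +
step 3: row/col 3 already zero → sign 0
signature = (2, 1, 1)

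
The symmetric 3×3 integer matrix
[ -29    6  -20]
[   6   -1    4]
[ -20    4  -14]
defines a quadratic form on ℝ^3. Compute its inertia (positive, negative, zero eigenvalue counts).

Answer: (1, 2, 0)

Derivation:
step 0: pivot -29 → sign −
step 1: pivot 7/29 → sign +
step 2: pivot -2/7 → sign −
signature = (1, 2, 0)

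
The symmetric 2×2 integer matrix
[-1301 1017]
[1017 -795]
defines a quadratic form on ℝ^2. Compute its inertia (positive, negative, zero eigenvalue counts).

step 0: pivot -1301 → sign −
step 1: pivot -6/1301 → sign −
signature = (0, 2, 0)

Answer: (0, 2, 0)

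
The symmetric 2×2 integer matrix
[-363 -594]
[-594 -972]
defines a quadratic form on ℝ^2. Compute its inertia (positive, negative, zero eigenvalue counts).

step 0: pivot -363 → sign −
step 1: row/col 1 already zero → sign 0
signature = (0, 1, 1)

Answer: (0, 1, 1)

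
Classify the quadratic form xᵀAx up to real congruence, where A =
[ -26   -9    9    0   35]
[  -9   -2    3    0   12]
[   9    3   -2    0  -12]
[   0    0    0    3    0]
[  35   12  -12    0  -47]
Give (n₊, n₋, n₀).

step 0: pivot -26 → sign −
step 1: pivot 29/26 → sign +
step 2: pivot 32/29 → sign +
step 3: pivot 3 → sign +
step 4: pivot 3/32 → sign +
signature = (4, 1, 0)

Answer: (4, 1, 0)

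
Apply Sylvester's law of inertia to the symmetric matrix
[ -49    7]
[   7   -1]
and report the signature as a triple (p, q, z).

Answer: (0, 1, 1)

Derivation:
step 0: pivot -49 → sign −
step 1: row/col 1 already zero → sign 0
signature = (0, 1, 1)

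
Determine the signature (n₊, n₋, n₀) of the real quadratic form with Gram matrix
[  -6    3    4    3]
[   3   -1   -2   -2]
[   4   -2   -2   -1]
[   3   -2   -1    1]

Answer: (3, 1, 0)

Derivation:
step 0: pivot -6 → sign −
step 1: pivot 1/2 → sign +
step 2: pivot 2/3 → sign +
step 3: pivot 1/2 → sign +
signature = (3, 1, 0)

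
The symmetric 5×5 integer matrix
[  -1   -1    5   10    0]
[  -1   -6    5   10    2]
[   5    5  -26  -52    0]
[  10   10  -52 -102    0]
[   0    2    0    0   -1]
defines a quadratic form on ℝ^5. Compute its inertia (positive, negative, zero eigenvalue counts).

step 0: pivot -1 → sign −
step 1: pivot -5 → sign −
step 2: pivot -1 → sign −
step 3: pivot 2 → sign +
step 4: pivot -1/5 → sign −
signature = (1, 4, 0)

Answer: (1, 4, 0)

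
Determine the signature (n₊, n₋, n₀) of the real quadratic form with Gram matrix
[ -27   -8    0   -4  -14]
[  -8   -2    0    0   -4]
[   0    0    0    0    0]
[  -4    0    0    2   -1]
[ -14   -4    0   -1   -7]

Answer: (2, 2, 1)

Derivation:
step 0: pivot -27 → sign −
step 1: pivot 10/27 → sign +
step 2: pivot -6/5 → sign −
step 3: pivot 1/2 → sign +
step 4: row/col 4 already zero → sign 0
signature = (2, 2, 1)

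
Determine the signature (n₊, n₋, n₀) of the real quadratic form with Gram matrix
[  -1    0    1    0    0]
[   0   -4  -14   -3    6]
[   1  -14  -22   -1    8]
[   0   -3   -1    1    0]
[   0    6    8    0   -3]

Answer: (2, 3, 0)

Derivation:
step 0: pivot -1 → sign −
step 1: pivot -4 → sign −
step 2: pivot 28 → sign +
step 3: pivot 3/112 → sign +
step 4: pivot -1/3 → sign −
signature = (2, 3, 0)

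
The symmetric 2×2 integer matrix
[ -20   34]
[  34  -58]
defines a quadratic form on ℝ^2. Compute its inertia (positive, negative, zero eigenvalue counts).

Answer: (0, 2, 0)

Derivation:
step 0: pivot -20 → sign −
step 1: pivot -1/5 → sign −
signature = (0, 2, 0)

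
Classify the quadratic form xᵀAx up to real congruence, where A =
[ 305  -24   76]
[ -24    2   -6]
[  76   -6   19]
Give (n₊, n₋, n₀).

Answer: (3, 0, 0)

Derivation:
step 0: pivot 305 → sign +
step 1: pivot 34/305 → sign +
step 2: pivot 1/17 → sign +
signature = (3, 0, 0)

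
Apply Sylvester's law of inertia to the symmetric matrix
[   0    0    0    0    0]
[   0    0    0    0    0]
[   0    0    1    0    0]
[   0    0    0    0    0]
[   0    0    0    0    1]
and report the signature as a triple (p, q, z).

Answer: (2, 0, 3)

Derivation:
step 0: pivot 1 → sign +
step 1: pivot 1 → sign +
step 2: row/col 2 already zero → sign 0
step 3: row/col 3 already zero → sign 0
step 4: row/col 4 already zero → sign 0
signature = (2, 0, 3)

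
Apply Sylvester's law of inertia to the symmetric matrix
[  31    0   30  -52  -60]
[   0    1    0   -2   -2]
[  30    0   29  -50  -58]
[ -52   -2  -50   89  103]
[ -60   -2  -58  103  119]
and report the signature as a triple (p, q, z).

step 0: pivot 31 → sign +
step 1: pivot 1 → sign +
step 2: pivot -1/31 → sign −
step 3: pivot 1 → sign +
step 4: pivot -2 → sign −
signature = (3, 2, 0)

Answer: (3, 2, 0)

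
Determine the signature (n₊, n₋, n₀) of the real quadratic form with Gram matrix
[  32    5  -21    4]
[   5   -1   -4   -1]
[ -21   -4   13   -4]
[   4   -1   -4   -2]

step 0: pivot 32 → sign +
step 1: pivot -57/32 → sign −
step 2: pivot -28/57 → sign −
step 3: pivot 1/28 → sign +
signature = (2, 2, 0)

Answer: (2, 2, 0)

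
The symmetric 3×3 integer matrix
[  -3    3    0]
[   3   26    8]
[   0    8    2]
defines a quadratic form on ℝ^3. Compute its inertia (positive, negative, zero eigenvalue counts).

Answer: (1, 2, 0)

Derivation:
step 0: pivot -3 → sign −
step 1: pivot 29 → sign +
step 2: pivot -6/29 → sign −
signature = (1, 2, 0)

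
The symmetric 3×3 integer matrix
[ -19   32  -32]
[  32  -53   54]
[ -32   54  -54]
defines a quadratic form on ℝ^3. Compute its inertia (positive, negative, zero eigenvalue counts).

step 0: pivot -19 → sign −
step 1: pivot 17/19 → sign +
step 2: pivot -2/17 → sign −
signature = (1, 2, 0)

Answer: (1, 2, 0)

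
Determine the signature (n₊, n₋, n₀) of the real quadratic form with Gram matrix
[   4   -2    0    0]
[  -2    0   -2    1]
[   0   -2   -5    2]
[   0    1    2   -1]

step 0: pivot 4 → sign +
step 1: pivot -1 → sign −
step 2: pivot -1 → sign −
step 3: row/col 3 already zero → sign 0
signature = (1, 2, 1)

Answer: (1, 2, 1)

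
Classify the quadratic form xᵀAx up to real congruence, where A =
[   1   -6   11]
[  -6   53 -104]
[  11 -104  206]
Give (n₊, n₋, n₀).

Answer: (3, 0, 0)

Derivation:
step 0: pivot 1 → sign +
step 1: pivot 17 → sign +
step 2: pivot 1/17 → sign +
signature = (3, 0, 0)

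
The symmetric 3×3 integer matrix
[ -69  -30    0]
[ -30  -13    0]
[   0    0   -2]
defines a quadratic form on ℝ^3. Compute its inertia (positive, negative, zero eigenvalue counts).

Answer: (1, 2, 0)

Derivation:
step 0: pivot -69 → sign −
step 1: pivot 1/23 → sign +
step 2: pivot -2 → sign −
signature = (1, 2, 0)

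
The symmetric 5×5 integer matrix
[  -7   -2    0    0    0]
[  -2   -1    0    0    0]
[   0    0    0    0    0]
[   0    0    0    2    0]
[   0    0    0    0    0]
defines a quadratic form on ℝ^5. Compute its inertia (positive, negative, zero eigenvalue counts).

Answer: (1, 2, 2)

Derivation:
step 0: pivot -7 → sign −
step 1: pivot -3/7 → sign −
step 2: pivot 2 → sign +
step 3: row/col 3 already zero → sign 0
step 4: row/col 4 already zero → sign 0
signature = (1, 2, 2)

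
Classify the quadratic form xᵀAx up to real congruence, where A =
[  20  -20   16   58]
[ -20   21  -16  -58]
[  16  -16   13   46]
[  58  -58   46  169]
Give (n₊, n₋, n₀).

step 0: pivot 20 → sign +
step 1: pivot 1 → sign +
step 2: pivot 1/5 → sign +
step 3: row/col 3 already zero → sign 0
signature = (3, 0, 1)

Answer: (3, 0, 1)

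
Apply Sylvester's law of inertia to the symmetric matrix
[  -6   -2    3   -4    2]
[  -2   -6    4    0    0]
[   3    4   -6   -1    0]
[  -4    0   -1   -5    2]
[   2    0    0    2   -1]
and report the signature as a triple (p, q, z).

Answer: (0, 5, 0)

Derivation:
step 0: pivot -6 → sign −
step 1: pivot -16/3 → sign −
step 2: pivot -45/16 → sign −
step 3: pivot -1/5 → sign −
step 4: pivot -1/9 → sign −
signature = (0, 5, 0)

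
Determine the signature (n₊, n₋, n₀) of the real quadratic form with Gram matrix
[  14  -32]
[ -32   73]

step 0: pivot 14 → sign +
step 1: pivot -1/7 → sign −
signature = (1, 1, 0)

Answer: (1, 1, 0)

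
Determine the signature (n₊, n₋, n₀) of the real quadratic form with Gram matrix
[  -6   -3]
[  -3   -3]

Answer: (0, 2, 0)

Derivation:
step 0: pivot -6 → sign −
step 1: pivot -3/2 → sign −
signature = (0, 2, 0)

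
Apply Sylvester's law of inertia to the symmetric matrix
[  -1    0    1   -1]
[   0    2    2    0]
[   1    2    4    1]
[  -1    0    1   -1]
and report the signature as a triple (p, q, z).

Answer: (2, 1, 1)

Derivation:
step 0: pivot -1 → sign −
step 1: pivot 2 → sign +
step 2: pivot 3 → sign +
step 3: row/col 3 already zero → sign 0
signature = (2, 1, 1)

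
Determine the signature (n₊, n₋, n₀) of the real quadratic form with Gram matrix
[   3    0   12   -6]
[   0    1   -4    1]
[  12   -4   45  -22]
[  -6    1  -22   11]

Answer: (2, 2, 0)

Derivation:
step 0: pivot 3 → sign +
step 1: pivot 1 → sign +
step 2: pivot -19 → sign −
step 3: pivot -2/19 → sign −
signature = (2, 2, 0)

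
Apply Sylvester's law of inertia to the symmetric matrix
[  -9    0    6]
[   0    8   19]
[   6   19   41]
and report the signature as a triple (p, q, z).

Answer: (1, 2, 0)

Derivation:
step 0: pivot -9 → sign −
step 1: pivot 8 → sign +
step 2: pivot -1/8 → sign −
signature = (1, 2, 0)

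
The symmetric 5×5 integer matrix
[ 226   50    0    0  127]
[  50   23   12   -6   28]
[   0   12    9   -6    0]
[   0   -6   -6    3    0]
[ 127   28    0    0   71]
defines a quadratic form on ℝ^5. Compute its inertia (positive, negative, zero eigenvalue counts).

Answer: (2, 3, 0)

Derivation:
step 0: pivot 226 → sign +
step 1: pivot 1349/113 → sign +
step 2: pivot -4131/1349 → sign −
step 3: pivot -7/459 → sign −
step 4: pivot -3/14 → sign −
signature = (2, 3, 0)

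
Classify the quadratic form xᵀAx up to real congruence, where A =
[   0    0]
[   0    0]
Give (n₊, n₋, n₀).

step 0: row/col 0 already zero → sign 0
step 1: row/col 1 already zero → sign 0
signature = (0, 0, 2)

Answer: (0, 0, 2)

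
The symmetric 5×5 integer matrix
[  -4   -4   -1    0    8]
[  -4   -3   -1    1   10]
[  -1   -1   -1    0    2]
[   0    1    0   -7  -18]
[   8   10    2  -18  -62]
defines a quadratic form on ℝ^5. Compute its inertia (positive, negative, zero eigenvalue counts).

Answer: (1, 3, 1)

Derivation:
step 0: pivot -4 → sign −
step 1: pivot 1 → sign +
step 2: pivot -3/4 → sign −
step 3: pivot -8 → sign −
step 4: row/col 4 already zero → sign 0
signature = (1, 3, 1)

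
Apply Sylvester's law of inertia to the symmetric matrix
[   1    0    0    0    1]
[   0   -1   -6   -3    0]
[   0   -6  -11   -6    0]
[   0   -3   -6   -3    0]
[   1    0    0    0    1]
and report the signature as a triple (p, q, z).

Answer: (3, 1, 1)

Derivation:
step 0: pivot 1 → sign +
step 1: pivot -1 → sign −
step 2: pivot 25 → sign +
step 3: pivot 6/25 → sign +
step 4: row/col 4 already zero → sign 0
signature = (3, 1, 1)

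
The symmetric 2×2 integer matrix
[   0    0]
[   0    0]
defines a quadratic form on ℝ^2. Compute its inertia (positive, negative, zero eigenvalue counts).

step 0: row/col 0 already zero → sign 0
step 1: row/col 1 already zero → sign 0
signature = (0, 0, 2)

Answer: (0, 0, 2)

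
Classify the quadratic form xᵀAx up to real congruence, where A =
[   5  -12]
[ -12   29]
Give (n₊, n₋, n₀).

step 0: pivot 5 → sign +
step 1: pivot 1/5 → sign +
signature = (2, 0, 0)

Answer: (2, 0, 0)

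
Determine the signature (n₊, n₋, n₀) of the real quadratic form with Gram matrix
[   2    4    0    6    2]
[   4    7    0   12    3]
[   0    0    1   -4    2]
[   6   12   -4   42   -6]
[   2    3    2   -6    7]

Answer: (3, 1, 1)

Derivation:
step 0: pivot 2 → sign +
step 1: pivot -1 → sign −
step 2: pivot 1 → sign +
step 3: pivot 8 → sign +
step 4: row/col 4 already zero → sign 0
signature = (3, 1, 1)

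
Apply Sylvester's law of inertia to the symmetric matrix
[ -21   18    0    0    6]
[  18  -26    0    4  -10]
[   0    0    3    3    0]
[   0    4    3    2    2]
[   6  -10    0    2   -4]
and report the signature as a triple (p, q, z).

Answer: (2, 3, 0)

Derivation:
step 0: pivot -21 → sign −
step 1: pivot -74/7 → sign −
step 2: pivot 3 → sign +
step 3: pivot 19/37 → sign +
step 4: pivot -2/19 → sign −
signature = (2, 3, 0)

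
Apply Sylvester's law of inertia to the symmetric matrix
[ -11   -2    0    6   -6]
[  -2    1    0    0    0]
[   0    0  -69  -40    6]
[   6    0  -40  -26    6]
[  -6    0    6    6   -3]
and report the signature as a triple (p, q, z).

step 0: pivot -11 → sign −
step 1: pivot 15/11 → sign +
step 2: pivot -69 → sign −
step 3: pivot -142/345 → sign −
step 4: pivot -3/71 → sign −
signature = (1, 4, 0)

Answer: (1, 4, 0)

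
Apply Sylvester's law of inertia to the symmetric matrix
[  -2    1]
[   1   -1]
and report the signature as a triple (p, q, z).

step 0: pivot -2 → sign −
step 1: pivot -1/2 → sign −
signature = (0, 2, 0)

Answer: (0, 2, 0)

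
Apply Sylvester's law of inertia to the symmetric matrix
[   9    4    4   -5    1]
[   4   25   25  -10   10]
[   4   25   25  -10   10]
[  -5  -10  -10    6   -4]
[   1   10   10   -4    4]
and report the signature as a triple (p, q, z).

Answer: (3, 1, 1)

Derivation:
step 0: pivot 9 → sign +
step 1: pivot 209/9 → sign +
step 2: pivot 129/209 → sign +
step 3: pivot -6/43 → sign −
step 4: row/col 4 already zero → sign 0
signature = (3, 1, 1)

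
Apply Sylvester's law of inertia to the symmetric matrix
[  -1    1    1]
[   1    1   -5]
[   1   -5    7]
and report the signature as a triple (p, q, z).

step 0: pivot -1 → sign −
step 1: pivot 2 → sign +
step 2: row/col 2 already zero → sign 0
signature = (1, 1, 1)

Answer: (1, 1, 1)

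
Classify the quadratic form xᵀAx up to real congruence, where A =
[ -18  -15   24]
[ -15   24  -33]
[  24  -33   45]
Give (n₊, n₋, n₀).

step 0: pivot -18 → sign −
step 1: pivot 73/2 → sign +
step 2: pivot 3/73 → sign +
signature = (2, 1, 0)

Answer: (2, 1, 0)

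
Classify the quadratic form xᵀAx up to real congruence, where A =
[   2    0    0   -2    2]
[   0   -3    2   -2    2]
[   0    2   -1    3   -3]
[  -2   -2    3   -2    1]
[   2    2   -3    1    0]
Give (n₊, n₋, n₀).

Answer: (3, 2, 0)

Derivation:
step 0: pivot 2 → sign +
step 1: pivot -3 → sign −
step 2: pivot 1/3 → sign +
step 3: pivot -11 → sign −
step 4: pivot 1/11 → sign +
signature = (3, 2, 0)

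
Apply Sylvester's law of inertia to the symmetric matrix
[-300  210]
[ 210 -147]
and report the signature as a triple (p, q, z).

step 0: pivot -300 → sign −
step 1: row/col 1 already zero → sign 0
signature = (0, 1, 1)

Answer: (0, 1, 1)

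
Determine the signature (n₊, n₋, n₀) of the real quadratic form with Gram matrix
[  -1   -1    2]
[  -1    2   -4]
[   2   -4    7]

Answer: (1, 2, 0)

Derivation:
step 0: pivot -1 → sign −
step 1: pivot 3 → sign +
step 2: pivot -1 → sign −
signature = (1, 2, 0)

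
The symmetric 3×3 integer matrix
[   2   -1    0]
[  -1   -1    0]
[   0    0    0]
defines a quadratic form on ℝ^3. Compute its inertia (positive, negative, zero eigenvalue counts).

Answer: (1, 1, 1)

Derivation:
step 0: pivot 2 → sign +
step 1: pivot -3/2 → sign −
step 2: row/col 2 already zero → sign 0
signature = (1, 1, 1)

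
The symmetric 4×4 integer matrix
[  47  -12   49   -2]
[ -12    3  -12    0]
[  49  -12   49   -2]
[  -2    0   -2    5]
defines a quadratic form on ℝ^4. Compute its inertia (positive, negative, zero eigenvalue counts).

step 0: pivot 47 → sign +
step 1: pivot -3/47 → sign −
step 2: pivot 2 → sign +
step 3: pivot 1 → sign +
signature = (3, 1, 0)

Answer: (3, 1, 0)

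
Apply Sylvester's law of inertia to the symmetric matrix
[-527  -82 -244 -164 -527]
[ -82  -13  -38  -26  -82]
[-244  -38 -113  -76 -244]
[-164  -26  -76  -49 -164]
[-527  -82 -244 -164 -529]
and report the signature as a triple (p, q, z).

Answer: (1, 4, 0)

Derivation:
step 0: pivot -527 → sign −
step 1: pivot -127/527 → sign −
step 2: pivot -3/127 → sign −
step 3: pivot 3 → sign +
step 4: pivot -2 → sign −
signature = (1, 4, 0)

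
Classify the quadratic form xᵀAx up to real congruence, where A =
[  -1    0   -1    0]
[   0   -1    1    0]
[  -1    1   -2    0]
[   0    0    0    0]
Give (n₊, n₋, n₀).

step 0: pivot -1 → sign −
step 1: pivot -1 → sign −
step 2: row/col 2 already zero → sign 0
step 3: row/col 3 already zero → sign 0
signature = (0, 2, 2)

Answer: (0, 2, 2)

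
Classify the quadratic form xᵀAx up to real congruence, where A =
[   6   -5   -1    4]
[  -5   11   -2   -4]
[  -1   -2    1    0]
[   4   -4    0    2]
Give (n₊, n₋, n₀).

step 0: pivot 6 → sign +
step 1: pivot 41/6 → sign +
step 2: pivot -14/41 → sign −
step 3: pivot -2/7 → sign −
signature = (2, 2, 0)

Answer: (2, 2, 0)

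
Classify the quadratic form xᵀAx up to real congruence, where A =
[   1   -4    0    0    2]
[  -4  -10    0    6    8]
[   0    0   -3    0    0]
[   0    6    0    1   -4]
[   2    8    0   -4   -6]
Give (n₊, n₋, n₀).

step 0: pivot 1 → sign +
step 1: pivot -26 → sign −
step 2: pivot -3 → sign −
step 3: pivot 31/13 → sign +
step 4: pivot -6/31 → sign −
signature = (2, 3, 0)

Answer: (2, 3, 0)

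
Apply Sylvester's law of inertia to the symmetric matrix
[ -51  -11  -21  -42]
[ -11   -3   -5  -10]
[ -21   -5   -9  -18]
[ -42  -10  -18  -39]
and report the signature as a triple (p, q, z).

step 0: pivot -51 → sign −
step 1: pivot -32/51 → sign −
step 2: pivot -3 → sign −
step 3: row/col 3 already zero → sign 0
signature = (0, 3, 1)

Answer: (0, 3, 1)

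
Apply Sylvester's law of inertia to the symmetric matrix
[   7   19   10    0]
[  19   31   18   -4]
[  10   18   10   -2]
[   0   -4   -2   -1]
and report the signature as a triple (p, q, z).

step 0: pivot 7 → sign +
step 1: pivot -144/7 → sign −
step 2: pivot -2/9 → sign −
step 3: row/col 3 already zero → sign 0
signature = (1, 2, 1)

Answer: (1, 2, 1)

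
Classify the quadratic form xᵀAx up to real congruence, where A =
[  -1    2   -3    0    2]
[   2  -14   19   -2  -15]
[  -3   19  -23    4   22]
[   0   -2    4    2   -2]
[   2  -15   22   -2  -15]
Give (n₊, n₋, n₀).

Answer: (2, 3, 0)

Derivation:
step 0: pivot -1 → sign −
step 1: pivot -10 → sign −
step 2: pivot 29/10 → sign +
step 3: pivot 50/29 → sign +
step 4: pivot -3/25 → sign −
signature = (2, 3, 0)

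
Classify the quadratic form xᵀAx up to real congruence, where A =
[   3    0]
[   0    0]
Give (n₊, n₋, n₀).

Answer: (1, 0, 1)

Derivation:
step 0: pivot 3 → sign +
step 1: row/col 1 already zero → sign 0
signature = (1, 0, 1)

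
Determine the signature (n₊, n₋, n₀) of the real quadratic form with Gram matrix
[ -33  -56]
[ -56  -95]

step 0: pivot -33 → sign −
step 1: pivot 1/33 → sign +
signature = (1, 1, 0)

Answer: (1, 1, 0)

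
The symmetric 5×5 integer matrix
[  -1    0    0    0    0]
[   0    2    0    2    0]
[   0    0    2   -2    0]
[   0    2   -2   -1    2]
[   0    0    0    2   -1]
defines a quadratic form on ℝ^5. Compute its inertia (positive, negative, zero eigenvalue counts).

step 0: pivot -1 → sign −
step 1: pivot 2 → sign +
step 2: pivot 2 → sign +
step 3: pivot -5 → sign −
step 4: pivot -1/5 → sign −
signature = (2, 3, 0)

Answer: (2, 3, 0)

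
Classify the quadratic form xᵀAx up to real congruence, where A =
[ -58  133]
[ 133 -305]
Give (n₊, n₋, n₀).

step 0: pivot -58 → sign −
step 1: pivot -1/58 → sign −
signature = (0, 2, 0)

Answer: (0, 2, 0)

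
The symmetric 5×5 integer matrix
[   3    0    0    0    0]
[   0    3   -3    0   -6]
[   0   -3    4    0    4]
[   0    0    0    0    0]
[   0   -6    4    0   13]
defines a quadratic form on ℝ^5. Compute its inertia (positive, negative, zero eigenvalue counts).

Answer: (3, 1, 1)

Derivation:
step 0: pivot 3 → sign +
step 1: pivot 3 → sign +
step 2: pivot 1 → sign +
step 3: pivot -3 → sign −
step 4: row/col 4 already zero → sign 0
signature = (3, 1, 1)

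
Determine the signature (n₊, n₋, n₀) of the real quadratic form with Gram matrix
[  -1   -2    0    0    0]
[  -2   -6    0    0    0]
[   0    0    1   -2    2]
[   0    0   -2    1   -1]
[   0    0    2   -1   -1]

Answer: (1, 4, 0)

Derivation:
step 0: pivot -1 → sign −
step 1: pivot -2 → sign −
step 2: pivot 1 → sign +
step 3: pivot -3 → sign −
step 4: pivot -2 → sign −
signature = (1, 4, 0)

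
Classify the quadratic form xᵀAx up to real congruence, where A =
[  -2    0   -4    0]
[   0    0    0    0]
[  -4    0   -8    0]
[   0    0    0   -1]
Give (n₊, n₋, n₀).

Answer: (0, 2, 2)

Derivation:
step 0: pivot -2 → sign −
step 1: pivot -1 → sign −
step 2: row/col 2 already zero → sign 0
step 3: row/col 3 already zero → sign 0
signature = (0, 2, 2)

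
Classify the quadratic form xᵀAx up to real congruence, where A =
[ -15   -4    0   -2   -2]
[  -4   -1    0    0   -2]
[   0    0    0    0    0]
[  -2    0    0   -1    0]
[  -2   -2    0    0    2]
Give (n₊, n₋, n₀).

Answer: (1, 3, 1)

Derivation:
step 0: pivot -15 → sign −
step 1: pivot 1/15 → sign +
step 2: pivot -5 → sign −
step 3: pivot -6/5 → sign −
step 4: row/col 4 already zero → sign 0
signature = (1, 3, 1)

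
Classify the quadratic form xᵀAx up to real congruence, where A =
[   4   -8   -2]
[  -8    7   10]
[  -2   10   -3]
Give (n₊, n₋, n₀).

step 0: pivot 4 → sign +
step 1: pivot -9 → sign −
step 2: row/col 2 already zero → sign 0
signature = (1, 1, 1)

Answer: (1, 1, 1)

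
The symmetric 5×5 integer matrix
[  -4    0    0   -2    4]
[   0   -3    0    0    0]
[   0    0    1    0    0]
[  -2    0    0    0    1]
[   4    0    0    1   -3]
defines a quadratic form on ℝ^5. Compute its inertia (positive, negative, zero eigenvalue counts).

step 0: pivot -4 → sign −
step 1: pivot -3 → sign −
step 2: pivot 1 → sign +
step 3: pivot 1 → sign +
step 4: row/col 4 already zero → sign 0
signature = (2, 2, 1)

Answer: (2, 2, 1)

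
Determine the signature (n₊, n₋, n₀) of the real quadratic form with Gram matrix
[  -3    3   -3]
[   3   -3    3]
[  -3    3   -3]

Answer: (0, 1, 2)

Derivation:
step 0: pivot -3 → sign −
step 1: row/col 1 already zero → sign 0
step 2: row/col 2 already zero → sign 0
signature = (0, 1, 2)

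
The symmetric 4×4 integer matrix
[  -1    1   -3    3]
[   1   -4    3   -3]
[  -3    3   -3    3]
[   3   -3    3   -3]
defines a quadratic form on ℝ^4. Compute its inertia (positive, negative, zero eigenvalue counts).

step 0: pivot -1 → sign −
step 1: pivot -3 → sign −
step 2: pivot 6 → sign +
step 3: row/col 3 already zero → sign 0
signature = (1, 2, 1)

Answer: (1, 2, 1)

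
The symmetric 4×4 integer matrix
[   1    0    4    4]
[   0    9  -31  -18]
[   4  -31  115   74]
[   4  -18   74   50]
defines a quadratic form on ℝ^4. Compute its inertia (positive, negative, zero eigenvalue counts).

step 0: pivot 1 → sign +
step 1: pivot 9 → sign +
step 2: pivot -70/9 → sign −
step 3: pivot 2/35 → sign +
signature = (3, 1, 0)

Answer: (3, 1, 0)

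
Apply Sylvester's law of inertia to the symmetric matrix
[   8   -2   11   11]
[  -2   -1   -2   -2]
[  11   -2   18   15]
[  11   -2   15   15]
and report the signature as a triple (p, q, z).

step 0: pivot 8 → sign +
step 1: pivot -3/2 → sign −
step 2: pivot 13/4 → sign +
step 3: pivot 3/13 → sign +
signature = (3, 1, 0)

Answer: (3, 1, 0)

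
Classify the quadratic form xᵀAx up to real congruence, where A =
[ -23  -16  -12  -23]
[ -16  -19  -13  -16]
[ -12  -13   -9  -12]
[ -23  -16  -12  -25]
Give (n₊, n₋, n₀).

Answer: (1, 3, 0)

Derivation:
step 0: pivot -23 → sign −
step 1: pivot -181/23 → sign −
step 2: pivot 2/181 → sign +
step 3: pivot -2 → sign −
signature = (1, 3, 0)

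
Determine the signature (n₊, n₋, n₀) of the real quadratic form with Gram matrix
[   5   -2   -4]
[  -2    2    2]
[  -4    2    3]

step 0: pivot 5 → sign +
step 1: pivot 6/5 → sign +
step 2: pivot -1/3 → sign −
signature = (2, 1, 0)

Answer: (2, 1, 0)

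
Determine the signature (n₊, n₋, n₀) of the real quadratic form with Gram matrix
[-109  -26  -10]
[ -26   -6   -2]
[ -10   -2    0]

step 0: pivot -109 → sign −
step 1: pivot 22/109 → sign +
step 2: pivot 2/11 → sign +
signature = (2, 1, 0)

Answer: (2, 1, 0)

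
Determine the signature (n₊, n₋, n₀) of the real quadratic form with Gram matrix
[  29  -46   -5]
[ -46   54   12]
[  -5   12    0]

Answer: (2, 1, 0)

Derivation:
step 0: pivot 29 → sign +
step 1: pivot -550/29 → sign −
step 2: pivot 3/275 → sign +
signature = (2, 1, 0)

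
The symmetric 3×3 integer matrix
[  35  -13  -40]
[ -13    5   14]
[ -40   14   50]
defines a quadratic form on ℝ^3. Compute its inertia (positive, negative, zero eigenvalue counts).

step 0: pivot 35 → sign +
step 1: pivot 6/35 → sign +
step 2: row/col 2 already zero → sign 0
signature = (2, 0, 1)

Answer: (2, 0, 1)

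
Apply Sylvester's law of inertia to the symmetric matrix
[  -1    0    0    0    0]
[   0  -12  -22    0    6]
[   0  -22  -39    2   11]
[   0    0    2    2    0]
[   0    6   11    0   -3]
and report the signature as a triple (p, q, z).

Answer: (1, 3, 1)

Derivation:
step 0: pivot -1 → sign −
step 1: pivot -12 → sign −
step 2: pivot 4/3 → sign +
step 3: pivot -1 → sign −
step 4: row/col 4 already zero → sign 0
signature = (1, 3, 1)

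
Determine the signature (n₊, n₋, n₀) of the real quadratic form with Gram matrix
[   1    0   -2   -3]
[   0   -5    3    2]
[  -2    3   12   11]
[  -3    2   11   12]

Answer: (2, 2, 0)

Derivation:
step 0: pivot 1 → sign +
step 1: pivot -5 → sign −
step 2: pivot 49/5 → sign +
step 3: pivot -6/49 → sign −
signature = (2, 2, 0)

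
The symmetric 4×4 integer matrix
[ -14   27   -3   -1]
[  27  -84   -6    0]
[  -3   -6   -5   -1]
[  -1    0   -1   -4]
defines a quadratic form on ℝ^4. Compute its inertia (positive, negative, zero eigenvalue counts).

Answer: (0, 4, 0)

Derivation:
step 0: pivot -14 → sign −
step 1: pivot -447/14 → sign −
step 2: pivot -1/149 → sign −
step 3: pivot -3 → sign −
signature = (0, 4, 0)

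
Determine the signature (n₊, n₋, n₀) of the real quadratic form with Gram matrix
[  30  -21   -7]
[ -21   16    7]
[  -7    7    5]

step 0: pivot 30 → sign +
step 1: pivot 13/10 → sign +
step 2: pivot -1/39 → sign −
signature = (2, 1, 0)

Answer: (2, 1, 0)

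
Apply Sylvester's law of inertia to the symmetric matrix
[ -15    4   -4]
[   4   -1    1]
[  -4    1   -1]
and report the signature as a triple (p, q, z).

Answer: (1, 1, 1)

Derivation:
step 0: pivot -15 → sign −
step 1: pivot 1/15 → sign +
step 2: row/col 2 already zero → sign 0
signature = (1, 1, 1)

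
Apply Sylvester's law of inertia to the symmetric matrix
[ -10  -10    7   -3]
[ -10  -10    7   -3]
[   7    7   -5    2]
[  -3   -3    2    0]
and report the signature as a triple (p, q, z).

Answer: (1, 2, 1)

Derivation:
step 0: pivot -10 → sign −
step 1: pivot -1/10 → sign −
step 2: pivot 1 → sign +
step 3: row/col 3 already zero → sign 0
signature = (1, 2, 1)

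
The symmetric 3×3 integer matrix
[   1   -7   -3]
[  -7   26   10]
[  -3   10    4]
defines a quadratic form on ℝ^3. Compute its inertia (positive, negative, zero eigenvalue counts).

step 0: pivot 1 → sign +
step 1: pivot -23 → sign −
step 2: pivot 6/23 → sign +
signature = (2, 1, 0)

Answer: (2, 1, 0)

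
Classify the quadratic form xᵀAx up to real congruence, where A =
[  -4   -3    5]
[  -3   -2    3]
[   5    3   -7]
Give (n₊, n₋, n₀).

step 0: pivot -4 → sign −
step 1: pivot 1/4 → sign +
step 2: pivot -3 → sign −
signature = (1, 2, 0)

Answer: (1, 2, 0)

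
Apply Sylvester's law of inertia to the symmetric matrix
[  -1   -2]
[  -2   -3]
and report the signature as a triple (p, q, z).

Answer: (1, 1, 0)

Derivation:
step 0: pivot -1 → sign −
step 1: pivot 1 → sign +
signature = (1, 1, 0)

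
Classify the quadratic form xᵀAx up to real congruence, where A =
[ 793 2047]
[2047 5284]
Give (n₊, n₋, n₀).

Answer: (2, 0, 0)

Derivation:
step 0: pivot 793 → sign +
step 1: pivot 3/793 → sign +
signature = (2, 0, 0)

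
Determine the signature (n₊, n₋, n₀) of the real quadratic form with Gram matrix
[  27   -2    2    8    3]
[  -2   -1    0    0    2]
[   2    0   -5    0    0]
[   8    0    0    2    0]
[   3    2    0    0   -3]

Answer: (2, 3, 0)

Derivation:
step 0: pivot 27 → sign +
step 1: pivot -31/27 → sign −
step 2: pivot -159/31 → sign −
step 3: pivot -2/159 → sign −
step 4: pivot 6 → sign +
signature = (2, 3, 0)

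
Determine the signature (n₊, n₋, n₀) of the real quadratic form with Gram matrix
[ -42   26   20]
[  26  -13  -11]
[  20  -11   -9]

Answer: (1, 2, 0)

Derivation:
step 0: pivot -42 → sign −
step 1: pivot 65/21 → sign +
step 2: pivot -6/65 → sign −
signature = (1, 2, 0)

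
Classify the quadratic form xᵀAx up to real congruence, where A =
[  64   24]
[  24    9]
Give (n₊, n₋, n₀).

Answer: (1, 0, 1)

Derivation:
step 0: pivot 64 → sign +
step 1: row/col 1 already zero → sign 0
signature = (1, 0, 1)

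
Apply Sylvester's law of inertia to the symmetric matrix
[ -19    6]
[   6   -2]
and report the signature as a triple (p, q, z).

Answer: (0, 2, 0)

Derivation:
step 0: pivot -19 → sign −
step 1: pivot -2/19 → sign −
signature = (0, 2, 0)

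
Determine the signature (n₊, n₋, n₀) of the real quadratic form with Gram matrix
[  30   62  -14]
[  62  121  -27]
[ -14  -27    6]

Answer: (1, 2, 0)

Derivation:
step 0: pivot 30 → sign +
step 1: pivot -107/15 → sign −
step 2: pivot -1/107 → sign −
signature = (1, 2, 0)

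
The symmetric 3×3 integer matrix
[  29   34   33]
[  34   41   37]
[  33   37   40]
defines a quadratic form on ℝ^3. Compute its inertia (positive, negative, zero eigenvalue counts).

Answer: (2, 1, 0)

Derivation:
step 0: pivot 29 → sign +
step 1: pivot 33/29 → sign +
step 2: pivot -2/33 → sign −
signature = (2, 1, 0)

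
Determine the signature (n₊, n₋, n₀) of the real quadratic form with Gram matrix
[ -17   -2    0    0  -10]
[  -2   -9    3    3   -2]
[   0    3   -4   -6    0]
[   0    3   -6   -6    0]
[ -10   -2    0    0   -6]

Answer: (1, 4, 0)

Derivation:
step 0: pivot -17 → sign −
step 1: pivot -149/17 → sign −
step 2: pivot -443/149 → sign −
step 3: pivot 1482/443 → sign +
step 4: pivot -6/247 → sign −
signature = (1, 4, 0)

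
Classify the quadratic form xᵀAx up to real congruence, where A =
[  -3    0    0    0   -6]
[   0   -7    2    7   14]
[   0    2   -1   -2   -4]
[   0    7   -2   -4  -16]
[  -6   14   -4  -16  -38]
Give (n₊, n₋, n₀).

Answer: (2, 3, 0)

Derivation:
step 0: pivot -3 → sign −
step 1: pivot -7 → sign −
step 2: pivot -3/7 → sign −
step 3: pivot 3 → sign +
step 4: pivot 2/3 → sign +
signature = (2, 3, 0)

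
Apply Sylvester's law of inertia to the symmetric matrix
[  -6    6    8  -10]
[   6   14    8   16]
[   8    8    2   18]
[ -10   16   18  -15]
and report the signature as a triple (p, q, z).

Answer: (1, 2, 1)

Derivation:
step 0: pivot -6 → sign −
step 1: pivot 20 → sign +
step 2: pivot -2/15 → sign −
step 3: row/col 3 already zero → sign 0
signature = (1, 2, 1)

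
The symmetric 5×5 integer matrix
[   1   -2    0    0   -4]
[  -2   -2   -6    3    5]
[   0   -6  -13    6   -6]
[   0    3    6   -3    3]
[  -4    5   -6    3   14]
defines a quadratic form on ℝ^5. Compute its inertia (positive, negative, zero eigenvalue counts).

step 0: pivot 1 → sign +
step 1: pivot -6 → sign −
step 2: pivot -7 → sign −
step 3: pivot -3/14 → sign −
step 4: pivot 1 → sign +
signature = (2, 3, 0)

Answer: (2, 3, 0)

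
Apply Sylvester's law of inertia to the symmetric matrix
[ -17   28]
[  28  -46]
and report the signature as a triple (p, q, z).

step 0: pivot -17 → sign −
step 1: pivot 2/17 → sign +
signature = (1, 1, 0)

Answer: (1, 1, 0)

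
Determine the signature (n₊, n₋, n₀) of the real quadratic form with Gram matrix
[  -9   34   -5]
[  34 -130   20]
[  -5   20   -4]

step 0: pivot -9 → sign −
step 1: pivot -14/9 → sign −
step 2: pivot -3/7 → sign −
signature = (0, 3, 0)

Answer: (0, 3, 0)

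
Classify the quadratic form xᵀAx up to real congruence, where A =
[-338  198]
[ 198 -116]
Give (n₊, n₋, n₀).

Answer: (0, 2, 0)

Derivation:
step 0: pivot -338 → sign −
step 1: pivot -2/169 → sign −
signature = (0, 2, 0)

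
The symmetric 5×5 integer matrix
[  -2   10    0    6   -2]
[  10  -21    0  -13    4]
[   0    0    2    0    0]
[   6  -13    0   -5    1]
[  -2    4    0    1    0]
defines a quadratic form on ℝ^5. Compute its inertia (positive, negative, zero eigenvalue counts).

Answer: (4, 1, 0)

Derivation:
step 0: pivot -2 → sign −
step 1: pivot 29 → sign +
step 2: pivot 2 → sign +
step 3: pivot 88/29 → sign +
step 4: pivot 3/88 → sign +
signature = (4, 1, 0)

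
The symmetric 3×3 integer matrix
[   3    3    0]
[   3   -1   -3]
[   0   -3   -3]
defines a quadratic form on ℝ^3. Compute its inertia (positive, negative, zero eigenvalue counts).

Answer: (1, 2, 0)

Derivation:
step 0: pivot 3 → sign +
step 1: pivot -4 → sign −
step 2: pivot -3/4 → sign −
signature = (1, 2, 0)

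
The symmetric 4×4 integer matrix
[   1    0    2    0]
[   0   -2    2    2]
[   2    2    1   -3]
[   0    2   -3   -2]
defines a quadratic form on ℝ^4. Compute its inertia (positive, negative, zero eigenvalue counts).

step 0: pivot 1 → sign +
step 1: pivot -2 → sign −
step 2: pivot -1 → sign −
step 3: pivot 1 → sign +
signature = (2, 2, 0)

Answer: (2, 2, 0)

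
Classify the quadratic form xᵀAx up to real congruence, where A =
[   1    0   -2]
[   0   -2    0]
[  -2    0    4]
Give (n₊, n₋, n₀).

step 0: pivot 1 → sign +
step 1: pivot -2 → sign −
step 2: row/col 2 already zero → sign 0
signature = (1, 1, 1)

Answer: (1, 1, 1)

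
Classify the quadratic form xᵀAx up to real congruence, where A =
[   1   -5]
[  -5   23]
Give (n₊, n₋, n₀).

Answer: (1, 1, 0)

Derivation:
step 0: pivot 1 → sign +
step 1: pivot -2 → sign −
signature = (1, 1, 0)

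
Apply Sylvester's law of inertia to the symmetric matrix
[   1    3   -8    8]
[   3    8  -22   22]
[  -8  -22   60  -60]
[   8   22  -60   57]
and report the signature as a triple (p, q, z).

Answer: (1, 2, 1)

Derivation:
step 0: pivot 1 → sign +
step 1: pivot -1 → sign −
step 2: pivot -3 → sign −
step 3: row/col 3 already zero → sign 0
signature = (1, 2, 1)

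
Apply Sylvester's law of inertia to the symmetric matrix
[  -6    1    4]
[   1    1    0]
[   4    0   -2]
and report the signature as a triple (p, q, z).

step 0: pivot -6 → sign −
step 1: pivot 7/6 → sign +
step 2: pivot 2/7 → sign +
signature = (2, 1, 0)

Answer: (2, 1, 0)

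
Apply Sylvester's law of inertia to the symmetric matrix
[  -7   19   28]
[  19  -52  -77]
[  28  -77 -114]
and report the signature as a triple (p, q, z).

step 0: pivot -7 → sign −
step 1: pivot -3/7 → sign −
step 2: pivot 1/3 → sign +
signature = (1, 2, 0)

Answer: (1, 2, 0)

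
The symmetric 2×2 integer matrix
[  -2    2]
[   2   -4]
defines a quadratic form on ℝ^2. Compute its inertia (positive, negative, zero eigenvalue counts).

step 0: pivot -2 → sign −
step 1: pivot -2 → sign −
signature = (0, 2, 0)

Answer: (0, 2, 0)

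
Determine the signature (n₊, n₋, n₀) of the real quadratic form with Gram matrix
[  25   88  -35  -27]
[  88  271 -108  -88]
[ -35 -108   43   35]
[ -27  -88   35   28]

Answer: (2, 2, 0)

Derivation:
step 0: pivot 25 → sign +
step 1: pivot -969/25 → sign −
step 2: pivot -2/51 → sign −
step 3: pivot 3/19 → sign +
signature = (2, 2, 0)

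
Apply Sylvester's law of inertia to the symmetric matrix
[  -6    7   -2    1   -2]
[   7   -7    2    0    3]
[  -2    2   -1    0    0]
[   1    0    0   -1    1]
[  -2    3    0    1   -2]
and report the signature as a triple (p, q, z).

step 0: pivot -6 → sign −
step 1: pivot 7/6 → sign +
step 2: pivot -3/7 → sign −
step 3: pivot -2 → sign −
step 4: row/col 4 already zero → sign 0
signature = (1, 3, 1)

Answer: (1, 3, 1)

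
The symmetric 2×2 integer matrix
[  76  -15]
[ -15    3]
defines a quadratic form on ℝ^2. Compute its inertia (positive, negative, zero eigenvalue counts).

Answer: (2, 0, 0)

Derivation:
step 0: pivot 76 → sign +
step 1: pivot 3/76 → sign +
signature = (2, 0, 0)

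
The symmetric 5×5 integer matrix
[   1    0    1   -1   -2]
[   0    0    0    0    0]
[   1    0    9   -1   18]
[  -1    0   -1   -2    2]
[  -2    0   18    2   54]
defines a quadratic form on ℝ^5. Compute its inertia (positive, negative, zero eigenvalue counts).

step 0: pivot 1 → sign +
step 1: pivot 8 → sign +
step 2: pivot -3 → sign −
step 3: row/col 3 already zero → sign 0
step 4: row/col 4 already zero → sign 0
signature = (2, 1, 2)

Answer: (2, 1, 2)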